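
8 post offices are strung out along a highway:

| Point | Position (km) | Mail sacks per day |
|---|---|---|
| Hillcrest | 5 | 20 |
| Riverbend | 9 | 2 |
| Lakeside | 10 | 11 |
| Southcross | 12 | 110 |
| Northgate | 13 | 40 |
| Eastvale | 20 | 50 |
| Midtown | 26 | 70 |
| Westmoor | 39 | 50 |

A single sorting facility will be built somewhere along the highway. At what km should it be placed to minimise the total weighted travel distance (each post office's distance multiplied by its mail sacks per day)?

For a sum of weighted absolute distances on a line, the optimum is the weighted median (not the mean). Total weight W = 353; half-weight = 176.5.
Sort by position and accumulate weight:
  km 5 (Hillcrest, w=20) → cum 20
  km 9 (Riverbend, w=2) → cum 22
  km 10 (Lakeside, w=11) → cum 33
  km 12 (Southcross, w=110) → cum 143
  km 13 (Northgate, w=40) → cum 183  ≥ 176.5 → median here
  km 20 (Eastvale, w=50) → cum 233
  km 26 (Midtown, w=70) → cum 303
  km 39 (Westmoor, w=50) → cum 353
Optimal location: km 13.

x = 13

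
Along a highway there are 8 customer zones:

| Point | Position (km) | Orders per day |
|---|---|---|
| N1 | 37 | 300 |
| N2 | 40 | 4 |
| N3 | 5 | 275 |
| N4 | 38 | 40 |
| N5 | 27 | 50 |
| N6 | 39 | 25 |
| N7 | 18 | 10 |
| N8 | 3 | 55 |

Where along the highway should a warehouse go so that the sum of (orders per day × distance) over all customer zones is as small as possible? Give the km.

x = 27

For a sum of weighted absolute distances on a line, the optimum is the weighted median (not the mean). Total weight W = 759; half-weight = 379.5.
Sort by position and accumulate weight:
  km 3 (N8, w=55) → cum 55
  km 5 (N3, w=275) → cum 330
  km 18 (N7, w=10) → cum 340
  km 27 (N5, w=50) → cum 390  ≥ 379.5 → median here
  km 37 (N1, w=300) → cum 690
  km 38 (N4, w=40) → cum 730
  km 39 (N6, w=25) → cum 755
  km 40 (N2, w=4) → cum 759
Optimal location: km 27.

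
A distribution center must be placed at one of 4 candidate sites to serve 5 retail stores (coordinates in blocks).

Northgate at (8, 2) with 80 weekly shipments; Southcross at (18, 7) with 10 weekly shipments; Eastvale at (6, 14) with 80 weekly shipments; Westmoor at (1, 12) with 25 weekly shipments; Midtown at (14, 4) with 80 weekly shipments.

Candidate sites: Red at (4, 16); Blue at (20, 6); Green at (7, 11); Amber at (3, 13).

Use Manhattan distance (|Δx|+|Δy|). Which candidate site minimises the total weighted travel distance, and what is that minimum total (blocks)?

Green, total 2565 blocks

Total weighted distance at each candidate:
  Red (4, 16): total = 3925
  Blue (20, 6): total = 4335
  Green (7, 11): total = 2565
  Amber (3, 13): total = 3485
Minimum is at Green with total 2565 blocks.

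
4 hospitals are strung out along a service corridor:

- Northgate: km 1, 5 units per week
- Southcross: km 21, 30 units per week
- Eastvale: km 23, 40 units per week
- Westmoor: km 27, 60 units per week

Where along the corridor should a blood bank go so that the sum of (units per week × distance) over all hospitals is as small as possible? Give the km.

x = 23

For a sum of weighted absolute distances on a line, the optimum is the weighted median (not the mean). Total weight W = 135; half-weight = 67.5.
Sort by position and accumulate weight:
  km 1 (Northgate, w=5) → cum 5
  km 21 (Southcross, w=30) → cum 35
  km 23 (Eastvale, w=40) → cum 75  ≥ 67.5 → median here
  km 27 (Westmoor, w=60) → cum 135
Optimal location: km 23.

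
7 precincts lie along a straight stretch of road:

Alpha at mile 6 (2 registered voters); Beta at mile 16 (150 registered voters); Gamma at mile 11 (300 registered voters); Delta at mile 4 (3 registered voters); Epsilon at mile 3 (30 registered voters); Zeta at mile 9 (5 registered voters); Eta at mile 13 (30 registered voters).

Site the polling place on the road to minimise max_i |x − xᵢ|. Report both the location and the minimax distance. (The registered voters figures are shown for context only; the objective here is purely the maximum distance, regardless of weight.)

The 1-center on a line is the midpoint of the two extreme points: leftmost at 3, rightmost at 16.
Optimal location = (3 + 16)/2 = 9.5; maximum distance = (16 − 3)/2 = 6.5.

location 9.5, max distance 6.5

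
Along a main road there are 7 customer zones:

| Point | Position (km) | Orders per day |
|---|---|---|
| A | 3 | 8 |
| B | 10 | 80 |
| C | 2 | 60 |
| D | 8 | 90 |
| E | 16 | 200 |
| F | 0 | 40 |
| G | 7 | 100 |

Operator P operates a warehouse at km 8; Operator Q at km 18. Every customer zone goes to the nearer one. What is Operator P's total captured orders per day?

The indifferent point is the midpoint (8+18)/2 = 13; customer zones left of it (closer to Operator P at 8) go to Operator P, those right go to Operator Q.
  F at 0 (w=40) → Operator P
  C at 2 (w=60) → Operator P
  A at 3 (w=8) → Operator P
  G at 7 (w=100) → Operator P
  D at 8 (w=90) → Operator P
  B at 10 (w=80) → Operator P
  E at 16 (w=200) → Operator Q
Operator P captures 378; Operator Q captures 200.

378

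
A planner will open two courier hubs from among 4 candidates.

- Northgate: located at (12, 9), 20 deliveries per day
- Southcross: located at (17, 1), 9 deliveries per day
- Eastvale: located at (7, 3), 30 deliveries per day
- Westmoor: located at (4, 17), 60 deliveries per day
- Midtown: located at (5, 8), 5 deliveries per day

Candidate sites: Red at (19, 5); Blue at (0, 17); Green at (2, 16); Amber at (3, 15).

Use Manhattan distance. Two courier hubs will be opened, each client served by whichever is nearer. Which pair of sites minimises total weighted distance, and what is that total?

Evaluate every pair (each demand assigned to the nearer of the two):
  {Red, Amber}: total = 919
  {Red, Green}: total = 929
  {Red, Blue}: total = 1004
  {Blue, Amber}: total = 1257
  {Green, Amber}: total = 1257
  {Blue, Green}: total = 1385
Best pair: {Red, Amber} with total 919.

{Red, Amber}, total 919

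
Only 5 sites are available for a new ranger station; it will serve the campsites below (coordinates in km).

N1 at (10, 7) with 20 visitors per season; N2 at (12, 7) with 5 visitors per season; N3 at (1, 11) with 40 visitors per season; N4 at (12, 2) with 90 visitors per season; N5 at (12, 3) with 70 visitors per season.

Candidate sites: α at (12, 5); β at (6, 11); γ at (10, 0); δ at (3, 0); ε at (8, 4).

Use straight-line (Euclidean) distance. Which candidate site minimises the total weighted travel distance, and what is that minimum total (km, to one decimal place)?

α, total 977.8 km

Total weighted distance at each candidate:
  α (12, 5): total = 977.8
  β (6, 11): total = 2022.7
  γ (10, 0): total = 1251.9
  δ (3, 0): total = 2196.0
  ε (8, 4): total = 1184.2
Minimum is at α with total 977.8 km.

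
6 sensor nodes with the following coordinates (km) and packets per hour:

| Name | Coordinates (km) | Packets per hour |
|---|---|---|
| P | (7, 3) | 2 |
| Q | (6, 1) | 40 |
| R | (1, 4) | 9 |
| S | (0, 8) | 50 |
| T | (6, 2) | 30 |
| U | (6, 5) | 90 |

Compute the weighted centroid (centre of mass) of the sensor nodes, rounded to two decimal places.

(4.45, 4.49)

The minimiser of Σwᵢ‖p−pᵢ‖² is the weighted centroid p* = (Σwᵢpᵢ)/(Σwᵢ).
Σwᵢ = 221.
Σwᵢxᵢ = 2·7 + 40·6 + 9·1 + 50·0 + 30·6 + 90·6 = 983.
Σwᵢyᵢ = 2·3 + 40·1 + 9·4 + 50·8 + 30·2 + 90·5 = 992.
x* = 983/221 = 4.45, y* = 992/221 = 4.49.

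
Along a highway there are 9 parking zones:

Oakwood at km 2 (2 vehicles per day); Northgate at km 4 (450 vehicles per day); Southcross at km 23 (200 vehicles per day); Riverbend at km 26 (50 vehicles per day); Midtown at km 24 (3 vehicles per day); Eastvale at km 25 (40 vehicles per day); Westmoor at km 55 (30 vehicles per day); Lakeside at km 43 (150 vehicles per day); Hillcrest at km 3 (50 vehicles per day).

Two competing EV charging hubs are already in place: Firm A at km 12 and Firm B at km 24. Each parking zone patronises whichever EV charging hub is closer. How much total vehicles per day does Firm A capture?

502

The indifferent point is the midpoint (12+24)/2 = 18; parking zones left of it (closer to Firm A at 12) go to Firm A, those right go to Firm B.
  Oakwood at 2 (w=2) → Firm A
  Hillcrest at 3 (w=50) → Firm A
  Northgate at 4 (w=450) → Firm A
  Southcross at 23 (w=200) → Firm B
  Midtown at 24 (w=3) → Firm B
  Eastvale at 25 (w=40) → Firm B
  Riverbend at 26 (w=50) → Firm B
  Lakeside at 43 (w=150) → Firm B
  Westmoor at 55 (w=30) → Firm B
Firm A captures 502; Firm B captures 473.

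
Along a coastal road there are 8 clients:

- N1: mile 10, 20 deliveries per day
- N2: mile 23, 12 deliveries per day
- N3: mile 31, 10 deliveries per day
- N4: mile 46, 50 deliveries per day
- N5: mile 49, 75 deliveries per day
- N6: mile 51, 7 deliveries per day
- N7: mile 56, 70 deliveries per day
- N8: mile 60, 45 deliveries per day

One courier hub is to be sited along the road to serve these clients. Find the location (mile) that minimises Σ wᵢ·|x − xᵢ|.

x = 49

For a sum of weighted absolute distances on a line, the optimum is the weighted median (not the mean). Total weight W = 289; half-weight = 144.5.
Sort by position and accumulate weight:
  mile 10 (N1, w=20) → cum 20
  mile 23 (N2, w=12) → cum 32
  mile 31 (N3, w=10) → cum 42
  mile 46 (N4, w=50) → cum 92
  mile 49 (N5, w=75) → cum 167  ≥ 144.5 → median here
  mile 51 (N6, w=7) → cum 174
  mile 56 (N7, w=70) → cum 244
  mile 60 (N8, w=45) → cum 289
Optimal location: mile 49.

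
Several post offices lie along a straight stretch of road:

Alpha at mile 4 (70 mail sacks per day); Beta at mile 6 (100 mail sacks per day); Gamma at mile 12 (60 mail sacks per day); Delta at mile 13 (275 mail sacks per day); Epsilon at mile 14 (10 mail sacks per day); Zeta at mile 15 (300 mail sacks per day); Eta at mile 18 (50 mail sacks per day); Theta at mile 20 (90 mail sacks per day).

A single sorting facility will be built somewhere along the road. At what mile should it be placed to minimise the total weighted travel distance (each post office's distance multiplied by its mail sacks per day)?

For a sum of weighted absolute distances on a line, the optimum is the weighted median (not the mean). Total weight W = 955; half-weight = 477.5.
Sort by position and accumulate weight:
  mile 4 (Alpha, w=70) → cum 70
  mile 6 (Beta, w=100) → cum 170
  mile 12 (Gamma, w=60) → cum 230
  mile 13 (Delta, w=275) → cum 505  ≥ 477.5 → median here
  mile 14 (Epsilon, w=10) → cum 515
  mile 15 (Zeta, w=300) → cum 815
  mile 18 (Eta, w=50) → cum 865
  mile 20 (Theta, w=90) → cum 955
Optimal location: mile 13.

x = 13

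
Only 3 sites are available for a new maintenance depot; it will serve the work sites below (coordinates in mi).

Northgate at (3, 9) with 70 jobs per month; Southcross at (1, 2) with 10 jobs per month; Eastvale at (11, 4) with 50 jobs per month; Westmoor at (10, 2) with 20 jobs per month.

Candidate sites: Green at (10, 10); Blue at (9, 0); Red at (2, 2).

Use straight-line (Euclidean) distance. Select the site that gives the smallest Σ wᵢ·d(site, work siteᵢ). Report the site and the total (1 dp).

Total weighted distance at each candidate:
  Green (10, 10): total = 1079.5
  Blue (9, 0): total = 1108.0
  Red (2, 2): total = 1126.0
Minimum is at Green with total 1079.5 mi.

Green, total 1079.5 mi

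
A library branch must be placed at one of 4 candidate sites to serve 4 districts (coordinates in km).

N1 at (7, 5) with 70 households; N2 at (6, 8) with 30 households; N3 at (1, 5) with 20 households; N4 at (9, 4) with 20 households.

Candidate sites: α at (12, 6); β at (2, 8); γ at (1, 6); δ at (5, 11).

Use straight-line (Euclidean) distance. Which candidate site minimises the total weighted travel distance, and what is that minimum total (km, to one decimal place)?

β, total 752.7 km

Total weighted distance at each candidate:
  α (12, 6): total = 839.7
  β (2, 8): total = 752.7
  γ (1, 6): total = 772.3
  δ (5, 11): total = 843.1
Minimum is at β with total 752.7 km.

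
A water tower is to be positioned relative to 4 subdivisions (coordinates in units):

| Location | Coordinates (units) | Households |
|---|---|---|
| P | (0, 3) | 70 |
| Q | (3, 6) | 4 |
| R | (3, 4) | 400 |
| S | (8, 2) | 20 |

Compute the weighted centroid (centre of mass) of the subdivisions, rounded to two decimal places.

The minimiser of Σwᵢ‖p−pᵢ‖² is the weighted centroid p* = (Σwᵢpᵢ)/(Σwᵢ).
Σwᵢ = 494.
Σwᵢxᵢ = 70·0 + 4·3 + 400·3 + 20·8 = 1372.
Σwᵢyᵢ = 70·3 + 4·6 + 400·4 + 20·2 = 1874.
x* = 1372/494 = 2.78, y* = 1874/494 = 3.79.

(2.78, 3.79)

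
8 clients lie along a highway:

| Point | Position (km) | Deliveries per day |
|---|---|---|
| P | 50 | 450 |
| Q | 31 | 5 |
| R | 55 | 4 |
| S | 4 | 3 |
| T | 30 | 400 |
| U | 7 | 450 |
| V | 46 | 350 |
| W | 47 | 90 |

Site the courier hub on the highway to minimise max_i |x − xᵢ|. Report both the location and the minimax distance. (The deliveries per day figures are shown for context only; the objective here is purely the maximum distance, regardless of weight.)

location 29.5, max distance 25.5

The 1-center on a line is the midpoint of the two extreme points: leftmost at 4, rightmost at 55.
Optimal location = (4 + 55)/2 = 29.5; maximum distance = (55 − 4)/2 = 25.5.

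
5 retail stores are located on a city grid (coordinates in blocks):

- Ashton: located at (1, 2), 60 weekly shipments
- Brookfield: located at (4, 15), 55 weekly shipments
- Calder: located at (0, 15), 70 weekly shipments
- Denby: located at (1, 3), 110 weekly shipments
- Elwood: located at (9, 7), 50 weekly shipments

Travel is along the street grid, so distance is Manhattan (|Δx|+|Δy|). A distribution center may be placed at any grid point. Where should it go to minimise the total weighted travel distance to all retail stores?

(1, 7)

Manhattan distance separates: Σwᵢ(|x−xᵢ|+|y−yᵢ|) = Σwᵢ|x−xᵢ| + Σwᵢ|y−yᵢ|, so x and y are optimised independently as 1-D weighted medians.
Total weight W = 345; half = 172.5.
x-coordinate, sorted with cumulative weight:
  x=0 (Calder, w=70) cum 70
  x=1 (Ashton, w=60) cum 130
  x=1 (Denby, w=110) cum 240  ← median
  x=4 (Brookfield, w=55) cum 295
  x=9 (Elwood, w=50) cum 345
⇒ x* = 1
y-coordinate, sorted with cumulative weight:
  y=2 (Ashton, w=60) cum 60
  y=3 (Denby, w=110) cum 170
  y=7 (Elwood, w=50) cum 220  ← median
  y=15 (Brookfield, w=55) cum 275
  y=15 (Calder, w=70) cum 345
⇒ y* = 7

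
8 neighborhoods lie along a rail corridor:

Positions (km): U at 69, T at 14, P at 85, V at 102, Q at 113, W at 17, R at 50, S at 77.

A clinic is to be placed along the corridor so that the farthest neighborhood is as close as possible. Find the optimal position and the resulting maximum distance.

location 63.5, max distance 49.5

The 1-center on a line is the midpoint of the two extreme points: leftmost at 14, rightmost at 113.
Optimal location = (14 + 113)/2 = 63.5; maximum distance = (113 − 14)/2 = 49.5.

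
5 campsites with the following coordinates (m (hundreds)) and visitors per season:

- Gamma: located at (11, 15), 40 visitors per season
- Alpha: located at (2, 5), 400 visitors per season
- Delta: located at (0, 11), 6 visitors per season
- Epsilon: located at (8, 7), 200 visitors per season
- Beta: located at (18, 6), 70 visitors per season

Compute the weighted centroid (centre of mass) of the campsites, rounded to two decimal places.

(5.73, 6.27)

The minimiser of Σwᵢ‖p−pᵢ‖² is the weighted centroid p* = (Σwᵢpᵢ)/(Σwᵢ).
Σwᵢ = 716.
Σwᵢxᵢ = 40·11 + 400·2 + 6·0 + 200·8 + 70·18 = 4100.
Σwᵢyᵢ = 40·15 + 400·5 + 6·11 + 200·7 + 70·6 = 4486.
x* = 4100/716 = 5.73, y* = 4486/716 = 6.27.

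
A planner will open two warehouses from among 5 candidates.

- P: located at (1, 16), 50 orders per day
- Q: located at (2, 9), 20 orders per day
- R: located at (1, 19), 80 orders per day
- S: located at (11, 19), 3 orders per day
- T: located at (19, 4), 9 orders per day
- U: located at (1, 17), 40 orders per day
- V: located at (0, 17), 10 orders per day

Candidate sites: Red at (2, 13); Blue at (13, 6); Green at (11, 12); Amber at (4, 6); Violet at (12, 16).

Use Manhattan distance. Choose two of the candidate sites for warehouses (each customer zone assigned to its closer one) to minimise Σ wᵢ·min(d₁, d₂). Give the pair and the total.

Evaluate every pair (each demand assigned to the nearer of the two):
  {Red, Blue}: total = 1217
  {Red, Green}: total = 1265
  {Red, Violet}: total = 1283
  {Red, Amber}: total = 1298
  {Amber, Violet}: total = 2545
  {Blue, Violet}: total = 2644
  {Green, Violet}: total = 2676
  {Blue, Amber}: total = 2857
  {Green, Amber}: total = 2905
  {Blue, Green}: total = 3153
Best pair: {Red, Blue} with total 1217.

{Red, Blue}, total 1217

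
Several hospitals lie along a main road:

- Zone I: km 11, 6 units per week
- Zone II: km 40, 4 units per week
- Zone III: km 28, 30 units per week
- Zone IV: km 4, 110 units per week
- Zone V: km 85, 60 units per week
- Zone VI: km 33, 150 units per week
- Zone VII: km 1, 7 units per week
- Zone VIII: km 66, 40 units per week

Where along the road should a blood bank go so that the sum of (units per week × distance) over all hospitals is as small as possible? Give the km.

For a sum of weighted absolute distances on a line, the optimum is the weighted median (not the mean). Total weight W = 407; half-weight = 203.5.
Sort by position and accumulate weight:
  km 1 (Zone VII, w=7) → cum 7
  km 4 (Zone IV, w=110) → cum 117
  km 11 (Zone I, w=6) → cum 123
  km 28 (Zone III, w=30) → cum 153
  km 33 (Zone VI, w=150) → cum 303  ≥ 203.5 → median here
  km 40 (Zone II, w=4) → cum 307
  km 66 (Zone VIII, w=40) → cum 347
  km 85 (Zone V, w=60) → cum 407
Optimal location: km 33.

x = 33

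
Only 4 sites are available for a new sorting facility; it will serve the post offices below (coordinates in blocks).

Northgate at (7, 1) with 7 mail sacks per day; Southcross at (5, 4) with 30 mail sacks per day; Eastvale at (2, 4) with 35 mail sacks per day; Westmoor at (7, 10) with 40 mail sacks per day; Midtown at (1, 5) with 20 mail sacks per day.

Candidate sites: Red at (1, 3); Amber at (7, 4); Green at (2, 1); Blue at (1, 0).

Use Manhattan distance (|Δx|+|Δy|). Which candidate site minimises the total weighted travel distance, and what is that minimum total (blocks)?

Amber, total 636 blocks

Total weighted distance at each candidate:
  Red (1, 3): total = 836
  Amber (7, 4): total = 636
  Green (2, 1): total = 980
  Blue (1, 0): total = 1204
Minimum is at Amber with total 636 blocks.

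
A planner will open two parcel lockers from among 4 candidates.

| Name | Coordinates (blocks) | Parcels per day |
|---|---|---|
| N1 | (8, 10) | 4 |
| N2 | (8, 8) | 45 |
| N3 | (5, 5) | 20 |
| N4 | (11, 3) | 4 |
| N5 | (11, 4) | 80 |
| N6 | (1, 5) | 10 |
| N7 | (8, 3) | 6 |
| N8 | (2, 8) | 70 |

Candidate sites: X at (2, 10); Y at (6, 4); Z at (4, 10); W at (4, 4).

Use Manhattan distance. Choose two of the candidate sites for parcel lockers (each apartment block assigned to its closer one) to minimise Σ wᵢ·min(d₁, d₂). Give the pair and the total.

Evaluate every pair (each demand assigned to the nearer of the two):
  {X, Y}: total = 976
  {Y, Z}: total = 1108
  {X, W}: total = 1226
  {Y, W}: total = 1244
  {Z, W}: total = 1268
  {X, Z}: total = 1768
Best pair: {X, Y} with total 976.

{X, Y}, total 976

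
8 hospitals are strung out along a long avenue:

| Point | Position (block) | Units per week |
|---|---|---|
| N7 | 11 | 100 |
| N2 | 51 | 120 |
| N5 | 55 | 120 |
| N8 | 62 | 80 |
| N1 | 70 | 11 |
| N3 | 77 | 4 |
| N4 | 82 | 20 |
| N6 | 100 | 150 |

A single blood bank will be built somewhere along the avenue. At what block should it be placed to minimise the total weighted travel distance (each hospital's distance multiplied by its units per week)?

x = 55

For a sum of weighted absolute distances on a line, the optimum is the weighted median (not the mean). Total weight W = 605; half-weight = 302.5.
Sort by position and accumulate weight:
  block 11 (N7, w=100) → cum 100
  block 51 (N2, w=120) → cum 220
  block 55 (N5, w=120) → cum 340  ≥ 302.5 → median here
  block 62 (N8, w=80) → cum 420
  block 70 (N1, w=11) → cum 431
  block 77 (N3, w=4) → cum 435
  block 82 (N4, w=20) → cum 455
  block 100 (N6, w=150) → cum 605
Optimal location: block 55.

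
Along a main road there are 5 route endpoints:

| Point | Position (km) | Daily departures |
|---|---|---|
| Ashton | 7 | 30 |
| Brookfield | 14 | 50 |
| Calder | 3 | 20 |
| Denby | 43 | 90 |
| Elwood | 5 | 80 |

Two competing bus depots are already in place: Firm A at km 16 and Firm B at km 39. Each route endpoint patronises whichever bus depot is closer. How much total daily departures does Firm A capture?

The indifferent point is the midpoint (16+39)/2 = 27.5; route endpoints left of it (closer to Firm A at 16) go to Firm A, those right go to Firm B.
  Calder at 3 (w=20) → Firm A
  Elwood at 5 (w=80) → Firm A
  Ashton at 7 (w=30) → Firm A
  Brookfield at 14 (w=50) → Firm A
  Denby at 43 (w=90) → Firm B
Firm A captures 180; Firm B captures 90.

180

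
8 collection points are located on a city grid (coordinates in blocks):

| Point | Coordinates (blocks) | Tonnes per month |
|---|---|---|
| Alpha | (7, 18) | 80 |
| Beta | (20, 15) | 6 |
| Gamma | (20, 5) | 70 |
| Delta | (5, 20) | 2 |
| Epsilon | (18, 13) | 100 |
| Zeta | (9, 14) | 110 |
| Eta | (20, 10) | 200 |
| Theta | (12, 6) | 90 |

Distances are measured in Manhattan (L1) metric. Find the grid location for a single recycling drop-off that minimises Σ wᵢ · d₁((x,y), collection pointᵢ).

(18, 10)

Manhattan distance separates: Σwᵢ(|x−xᵢ|+|y−yᵢ|) = Σwᵢ|x−xᵢ| + Σwᵢ|y−yᵢ|, so x and y are optimised independently as 1-D weighted medians.
Total weight W = 658; half = 329.
x-coordinate, sorted with cumulative weight:
  x=5 (Delta, w=2) cum 2
  x=7 (Alpha, w=80) cum 82
  x=9 (Zeta, w=110) cum 192
  x=12 (Theta, w=90) cum 282
  x=18 (Epsilon, w=100) cum 382  ← median
  x=20 (Beta, w=6) cum 388
  x=20 (Gamma, w=70) cum 458
  x=20 (Eta, w=200) cum 658
⇒ x* = 18
y-coordinate, sorted with cumulative weight:
  y=5 (Gamma, w=70) cum 70
  y=6 (Theta, w=90) cum 160
  y=10 (Eta, w=200) cum 360  ← median
  y=13 (Epsilon, w=100) cum 460
  y=14 (Zeta, w=110) cum 570
  y=15 (Beta, w=6) cum 576
  y=18 (Alpha, w=80) cum 656
  y=20 (Delta, w=2) cum 658
⇒ y* = 10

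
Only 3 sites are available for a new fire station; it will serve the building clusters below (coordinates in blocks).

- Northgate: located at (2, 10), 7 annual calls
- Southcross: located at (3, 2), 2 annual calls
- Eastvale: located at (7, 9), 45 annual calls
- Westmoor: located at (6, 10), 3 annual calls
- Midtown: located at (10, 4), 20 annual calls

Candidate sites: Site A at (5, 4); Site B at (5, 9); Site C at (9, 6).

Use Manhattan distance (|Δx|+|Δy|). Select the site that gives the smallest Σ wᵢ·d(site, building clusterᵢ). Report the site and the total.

Site B, total 342 blocks

Total weighted distance at each candidate:
  Site A (5, 4): total = 507
  Site B (5, 9): total = 342
  Site C (9, 6): total = 403
Minimum is at Site B with total 342 blocks.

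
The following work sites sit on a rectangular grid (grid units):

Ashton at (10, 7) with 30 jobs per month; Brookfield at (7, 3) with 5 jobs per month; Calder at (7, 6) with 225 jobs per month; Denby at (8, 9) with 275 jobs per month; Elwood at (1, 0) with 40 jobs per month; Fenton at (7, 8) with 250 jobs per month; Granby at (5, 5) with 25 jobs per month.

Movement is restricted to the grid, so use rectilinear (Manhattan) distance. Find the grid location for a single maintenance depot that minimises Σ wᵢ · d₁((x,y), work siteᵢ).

Manhattan distance separates: Σwᵢ(|x−xᵢ|+|y−yᵢ|) = Σwᵢ|x−xᵢ| + Σwᵢ|y−yᵢ|, so x and y are optimised independently as 1-D weighted medians.
Total weight W = 850; half = 425.
x-coordinate, sorted with cumulative weight:
  x=1 (Elwood, w=40) cum 40
  x=5 (Granby, w=25) cum 65
  x=7 (Brookfield, w=5) cum 70
  x=7 (Calder, w=225) cum 295
  x=7 (Fenton, w=250) cum 545  ← median
  x=8 (Denby, w=275) cum 820
  x=10 (Ashton, w=30) cum 850
⇒ x* = 7
y-coordinate, sorted with cumulative weight:
  y=0 (Elwood, w=40) cum 40
  y=3 (Brookfield, w=5) cum 45
  y=5 (Granby, w=25) cum 70
  y=6 (Calder, w=225) cum 295
  y=7 (Ashton, w=30) cum 325
  y=8 (Fenton, w=250) cum 575  ← median
  y=9 (Denby, w=275) cum 850
⇒ y* = 8

(7, 8)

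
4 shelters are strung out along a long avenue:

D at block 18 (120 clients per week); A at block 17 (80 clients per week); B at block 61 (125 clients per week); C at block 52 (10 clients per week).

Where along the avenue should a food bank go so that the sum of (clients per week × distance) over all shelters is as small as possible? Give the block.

x = 18

For a sum of weighted absolute distances on a line, the optimum is the weighted median (not the mean). Total weight W = 335; half-weight = 167.5.
Sort by position and accumulate weight:
  block 17 (A, w=80) → cum 80
  block 18 (D, w=120) → cum 200  ≥ 167.5 → median here
  block 52 (C, w=10) → cum 210
  block 61 (B, w=125) → cum 335
Optimal location: block 18.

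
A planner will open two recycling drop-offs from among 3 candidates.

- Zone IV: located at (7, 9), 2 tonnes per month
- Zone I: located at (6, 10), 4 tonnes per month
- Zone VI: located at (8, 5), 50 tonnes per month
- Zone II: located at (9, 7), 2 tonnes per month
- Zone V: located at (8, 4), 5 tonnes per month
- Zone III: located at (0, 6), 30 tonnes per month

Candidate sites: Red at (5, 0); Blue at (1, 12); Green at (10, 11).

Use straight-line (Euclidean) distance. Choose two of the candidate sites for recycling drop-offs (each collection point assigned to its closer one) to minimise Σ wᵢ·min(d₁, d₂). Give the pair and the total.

Evaluate every pair (each demand assigned to the nearer of the two):
  {Red, Blue}: total = 550.1
  {Blue, Green}: total = 567.1
  {Red, Green}: total = 582.8
Best pair: {Red, Blue} with total 550.1.

{Red, Blue}, total 550.1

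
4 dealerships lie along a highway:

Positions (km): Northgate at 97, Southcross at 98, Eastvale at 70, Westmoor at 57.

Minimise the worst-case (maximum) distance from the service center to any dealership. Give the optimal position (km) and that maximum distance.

The 1-center on a line is the midpoint of the two extreme points: leftmost at 57, rightmost at 98.
Optimal location = (57 + 98)/2 = 77.5; maximum distance = (98 − 57)/2 = 20.5.

location 77.5, max distance 20.5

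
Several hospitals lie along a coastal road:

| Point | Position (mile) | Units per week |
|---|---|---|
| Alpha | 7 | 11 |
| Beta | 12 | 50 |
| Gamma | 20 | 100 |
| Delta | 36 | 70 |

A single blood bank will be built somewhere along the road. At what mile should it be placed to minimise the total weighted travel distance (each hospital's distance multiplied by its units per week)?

x = 20

For a sum of weighted absolute distances on a line, the optimum is the weighted median (not the mean). Total weight W = 231; half-weight = 115.5.
Sort by position and accumulate weight:
  mile 7 (Alpha, w=11) → cum 11
  mile 12 (Beta, w=50) → cum 61
  mile 20 (Gamma, w=100) → cum 161  ≥ 115.5 → median here
  mile 36 (Delta, w=70) → cum 231
Optimal location: mile 20.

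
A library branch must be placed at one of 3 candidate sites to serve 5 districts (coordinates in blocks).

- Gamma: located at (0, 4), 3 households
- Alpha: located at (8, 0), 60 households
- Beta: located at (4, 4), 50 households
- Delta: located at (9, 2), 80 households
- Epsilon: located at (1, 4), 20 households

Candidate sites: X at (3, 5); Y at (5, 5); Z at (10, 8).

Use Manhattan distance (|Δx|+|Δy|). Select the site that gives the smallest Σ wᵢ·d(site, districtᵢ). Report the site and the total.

Y, total 1258 blocks

Total weighted distance at each candidate:
  X (3, 5): total = 1492
  Y (5, 5): total = 1258
  Z (10, 8): total = 1962
Minimum is at Y with total 1258 blocks.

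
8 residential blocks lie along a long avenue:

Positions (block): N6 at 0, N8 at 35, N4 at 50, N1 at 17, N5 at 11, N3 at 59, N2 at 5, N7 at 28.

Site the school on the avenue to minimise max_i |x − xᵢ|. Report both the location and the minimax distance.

The 1-center on a line is the midpoint of the two extreme points: leftmost at 0, rightmost at 59.
Optimal location = (0 + 59)/2 = 29.5; maximum distance = (59 − 0)/2 = 29.5.

location 29.5, max distance 29.5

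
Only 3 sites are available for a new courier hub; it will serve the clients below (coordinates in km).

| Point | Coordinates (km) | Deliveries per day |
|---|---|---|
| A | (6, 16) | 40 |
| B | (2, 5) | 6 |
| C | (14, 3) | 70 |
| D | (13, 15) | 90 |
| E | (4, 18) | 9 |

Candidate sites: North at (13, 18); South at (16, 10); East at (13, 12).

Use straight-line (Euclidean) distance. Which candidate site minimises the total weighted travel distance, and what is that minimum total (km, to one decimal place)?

Total weighted distance at each candidate:
  North (13, 18): total = 1796.7
  South (16, 10): total = 1719.9
  East (13, 12): total = 1401.9
Minimum is at East with total 1401.9 km.

East, total 1401.9 km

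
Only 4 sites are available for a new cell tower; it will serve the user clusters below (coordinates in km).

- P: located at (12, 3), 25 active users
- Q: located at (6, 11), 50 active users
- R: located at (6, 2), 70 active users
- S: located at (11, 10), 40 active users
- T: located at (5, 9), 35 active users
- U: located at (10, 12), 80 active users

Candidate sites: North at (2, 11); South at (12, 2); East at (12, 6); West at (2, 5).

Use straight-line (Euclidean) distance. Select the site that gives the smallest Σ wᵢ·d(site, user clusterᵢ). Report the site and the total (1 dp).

Total weighted distance at each candidate:
  North (2, 11): total = 2343.0
  South (12, 2): total = 2470.6
  East (12, 6): total = 1907.7
  West (2, 5): total = 2402.7
Minimum is at East with total 1907.7 km.

East, total 1907.7 km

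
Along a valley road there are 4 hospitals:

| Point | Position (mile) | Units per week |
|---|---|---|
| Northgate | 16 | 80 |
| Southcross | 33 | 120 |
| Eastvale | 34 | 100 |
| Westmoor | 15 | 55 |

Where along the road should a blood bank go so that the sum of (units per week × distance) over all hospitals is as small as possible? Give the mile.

x = 33

For a sum of weighted absolute distances on a line, the optimum is the weighted median (not the mean). Total weight W = 355; half-weight = 177.5.
Sort by position and accumulate weight:
  mile 15 (Westmoor, w=55) → cum 55
  mile 16 (Northgate, w=80) → cum 135
  mile 33 (Southcross, w=120) → cum 255  ≥ 177.5 → median here
  mile 34 (Eastvale, w=100) → cum 355
Optimal location: mile 33.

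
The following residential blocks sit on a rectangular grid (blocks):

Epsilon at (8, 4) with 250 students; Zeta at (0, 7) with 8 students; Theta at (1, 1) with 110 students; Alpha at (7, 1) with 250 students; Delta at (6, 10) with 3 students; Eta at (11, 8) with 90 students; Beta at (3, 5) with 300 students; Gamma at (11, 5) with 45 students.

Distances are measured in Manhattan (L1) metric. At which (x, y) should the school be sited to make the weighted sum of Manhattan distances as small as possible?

Manhattan distance separates: Σwᵢ(|x−xᵢ|+|y−yᵢ|) = Σwᵢ|x−xᵢ| + Σwᵢ|y−yᵢ|, so x and y are optimised independently as 1-D weighted medians.
Total weight W = 1056; half = 528.
x-coordinate, sorted with cumulative weight:
  x=0 (Zeta, w=8) cum 8
  x=1 (Theta, w=110) cum 118
  x=3 (Beta, w=300) cum 418
  x=6 (Delta, w=3) cum 421
  x=7 (Alpha, w=250) cum 671  ← median
  x=8 (Epsilon, w=250) cum 921
  x=11 (Eta, w=90) cum 1011
  x=11 (Gamma, w=45) cum 1056
⇒ x* = 7
y-coordinate, sorted with cumulative weight:
  y=1 (Theta, w=110) cum 110
  y=1 (Alpha, w=250) cum 360
  y=4 (Epsilon, w=250) cum 610  ← median
  y=5 (Beta, w=300) cum 910
  y=5 (Gamma, w=45) cum 955
  y=7 (Zeta, w=8) cum 963
  y=8 (Eta, w=90) cum 1053
  y=10 (Delta, w=3) cum 1056
⇒ y* = 4

(7, 4)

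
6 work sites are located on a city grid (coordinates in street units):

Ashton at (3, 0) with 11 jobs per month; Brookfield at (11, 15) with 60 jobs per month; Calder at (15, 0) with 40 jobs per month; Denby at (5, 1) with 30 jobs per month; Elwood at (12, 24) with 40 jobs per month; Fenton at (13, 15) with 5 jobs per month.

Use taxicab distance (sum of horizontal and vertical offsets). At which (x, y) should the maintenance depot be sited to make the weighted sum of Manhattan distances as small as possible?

(11, 15)

Manhattan distance separates: Σwᵢ(|x−xᵢ|+|y−yᵢ|) = Σwᵢ|x−xᵢ| + Σwᵢ|y−yᵢ|, so x and y are optimised independently as 1-D weighted medians.
Total weight W = 186; half = 93.
x-coordinate, sorted with cumulative weight:
  x=3 (Ashton, w=11) cum 11
  x=5 (Denby, w=30) cum 41
  x=11 (Brookfield, w=60) cum 101  ← median
  x=12 (Elwood, w=40) cum 141
  x=13 (Fenton, w=5) cum 146
  x=15 (Calder, w=40) cum 186
⇒ x* = 11
y-coordinate, sorted with cumulative weight:
  y=0 (Ashton, w=11) cum 11
  y=0 (Calder, w=40) cum 51
  y=1 (Denby, w=30) cum 81
  y=15 (Brookfield, w=60) cum 141  ← median
  y=15 (Fenton, w=5) cum 146
  y=24 (Elwood, w=40) cum 186
⇒ y* = 15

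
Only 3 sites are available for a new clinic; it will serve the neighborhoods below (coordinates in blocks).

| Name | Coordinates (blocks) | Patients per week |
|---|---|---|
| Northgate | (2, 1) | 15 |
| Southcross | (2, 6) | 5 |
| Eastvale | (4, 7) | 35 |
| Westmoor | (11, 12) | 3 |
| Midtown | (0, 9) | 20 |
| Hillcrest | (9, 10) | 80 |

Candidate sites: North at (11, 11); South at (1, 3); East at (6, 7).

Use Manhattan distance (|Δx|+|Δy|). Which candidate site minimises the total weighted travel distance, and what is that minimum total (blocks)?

East, total 915 blocks

Total weighted distance at each candidate:
  North (11, 11): total = 1243
  South (1, 3): total = 1707
  East (6, 7): total = 915
Minimum is at East with total 915 blocks.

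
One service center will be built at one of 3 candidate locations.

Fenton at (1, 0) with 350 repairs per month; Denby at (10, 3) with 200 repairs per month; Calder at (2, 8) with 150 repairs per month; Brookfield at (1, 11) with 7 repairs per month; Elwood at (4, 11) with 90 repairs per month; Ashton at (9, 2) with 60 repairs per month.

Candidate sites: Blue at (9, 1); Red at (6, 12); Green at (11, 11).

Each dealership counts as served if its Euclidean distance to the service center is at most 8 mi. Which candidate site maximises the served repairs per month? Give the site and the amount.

Coverage radius r = 8 mi; a point is covered iff (Δx)²+(Δy)² ≤ 8² = 64.
  Blue (9, 1): covers {Denby, Ashton} → 260
  Red (6, 12): covers {Calder, Brookfield, Elwood} → 247
  Green (11, 11): covers {Elwood} → 90
Maximum coverage at Blue: 260 repairs per month.

Blue, covering 260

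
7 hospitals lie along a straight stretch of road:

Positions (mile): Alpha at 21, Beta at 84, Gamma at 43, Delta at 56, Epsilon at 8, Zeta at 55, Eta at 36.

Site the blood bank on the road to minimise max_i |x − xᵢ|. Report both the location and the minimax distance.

location 46, max distance 38

The 1-center on a line is the midpoint of the two extreme points: leftmost at 8, rightmost at 84.
Optimal location = (8 + 84)/2 = 46; maximum distance = (84 − 8)/2 = 38.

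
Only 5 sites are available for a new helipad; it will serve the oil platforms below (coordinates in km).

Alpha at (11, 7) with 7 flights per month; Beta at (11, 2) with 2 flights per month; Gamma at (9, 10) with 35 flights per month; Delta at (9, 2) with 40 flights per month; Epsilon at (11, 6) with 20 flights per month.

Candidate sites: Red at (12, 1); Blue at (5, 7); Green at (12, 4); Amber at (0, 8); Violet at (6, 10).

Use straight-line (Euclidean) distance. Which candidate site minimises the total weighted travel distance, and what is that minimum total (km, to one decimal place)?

Total weighted distance at each candidate:
  Red (12, 1): total = 605.9
  Blue (5, 7): total = 610.4
  Green (12, 4): total = 450.3
  Amber (0, 8): total = 1081.3
  Violet (6, 10): total = 634.5
Minimum is at Green with total 450.3 km.

Green, total 450.3 km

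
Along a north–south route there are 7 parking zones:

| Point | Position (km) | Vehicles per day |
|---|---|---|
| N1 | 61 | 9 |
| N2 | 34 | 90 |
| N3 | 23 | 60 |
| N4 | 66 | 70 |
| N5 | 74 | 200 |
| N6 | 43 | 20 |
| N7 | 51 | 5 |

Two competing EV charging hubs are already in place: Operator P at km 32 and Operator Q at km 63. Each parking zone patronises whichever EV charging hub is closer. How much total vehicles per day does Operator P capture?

The indifferent point is the midpoint (32+63)/2 = 47.5; parking zones left of it (closer to Operator P at 32) go to Operator P, those right go to Operator Q.
  N3 at 23 (w=60) → Operator P
  N2 at 34 (w=90) → Operator P
  N6 at 43 (w=20) → Operator P
  N7 at 51 (w=5) → Operator Q
  N1 at 61 (w=9) → Operator Q
  N4 at 66 (w=70) → Operator Q
  N5 at 74 (w=200) → Operator Q
Operator P captures 170; Operator Q captures 284.

170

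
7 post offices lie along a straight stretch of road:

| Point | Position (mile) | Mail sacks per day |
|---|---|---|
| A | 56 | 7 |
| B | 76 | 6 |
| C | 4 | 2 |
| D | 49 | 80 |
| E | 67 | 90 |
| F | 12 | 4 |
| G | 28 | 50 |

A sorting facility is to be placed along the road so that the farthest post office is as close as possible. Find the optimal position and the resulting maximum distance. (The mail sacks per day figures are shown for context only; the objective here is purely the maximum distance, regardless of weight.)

location 40, max distance 36

The 1-center on a line is the midpoint of the two extreme points: leftmost at 4, rightmost at 76.
Optimal location = (4 + 76)/2 = 40; maximum distance = (76 − 4)/2 = 36.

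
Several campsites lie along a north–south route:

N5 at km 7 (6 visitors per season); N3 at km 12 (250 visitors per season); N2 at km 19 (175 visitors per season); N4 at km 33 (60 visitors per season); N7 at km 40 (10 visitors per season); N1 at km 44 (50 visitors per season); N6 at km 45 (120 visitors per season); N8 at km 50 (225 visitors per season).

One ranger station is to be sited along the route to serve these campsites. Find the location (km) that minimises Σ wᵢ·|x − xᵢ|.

For a sum of weighted absolute distances on a line, the optimum is the weighted median (not the mean). Total weight W = 896; half-weight = 448.
Sort by position and accumulate weight:
  km 7 (N5, w=6) → cum 6
  km 12 (N3, w=250) → cum 256
  km 19 (N2, w=175) → cum 431
  km 33 (N4, w=60) → cum 491  ≥ 448 → median here
  km 40 (N7, w=10) → cum 501
  km 44 (N1, w=50) → cum 551
  km 45 (N6, w=120) → cum 671
  km 50 (N8, w=225) → cum 896
Optimal location: km 33.

x = 33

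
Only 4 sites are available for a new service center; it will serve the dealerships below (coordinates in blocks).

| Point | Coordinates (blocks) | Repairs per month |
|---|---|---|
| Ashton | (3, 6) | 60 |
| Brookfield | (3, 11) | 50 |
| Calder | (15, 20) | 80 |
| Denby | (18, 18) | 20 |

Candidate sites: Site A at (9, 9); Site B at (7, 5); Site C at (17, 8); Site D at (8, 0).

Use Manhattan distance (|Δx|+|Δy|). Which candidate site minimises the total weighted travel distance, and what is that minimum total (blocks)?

Total weighted distance at each candidate:
  Site A (9, 9): total = 2660
  Site B (7, 5): total = 3120
  Site C (17, 8): total = 3150
  Site D (8, 0): total = 4180
Minimum is at Site A with total 2660 blocks.

Site A, total 2660 blocks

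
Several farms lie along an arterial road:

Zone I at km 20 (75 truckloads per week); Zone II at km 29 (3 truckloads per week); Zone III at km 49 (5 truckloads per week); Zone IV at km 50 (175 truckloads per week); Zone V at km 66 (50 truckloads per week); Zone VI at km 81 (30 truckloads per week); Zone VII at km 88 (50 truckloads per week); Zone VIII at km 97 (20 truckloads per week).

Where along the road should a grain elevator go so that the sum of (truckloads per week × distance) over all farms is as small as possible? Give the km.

x = 50

For a sum of weighted absolute distances on a line, the optimum is the weighted median (not the mean). Total weight W = 408; half-weight = 204.
Sort by position and accumulate weight:
  km 20 (Zone I, w=75) → cum 75
  km 29 (Zone II, w=3) → cum 78
  km 49 (Zone III, w=5) → cum 83
  km 50 (Zone IV, w=175) → cum 258  ≥ 204 → median here
  km 66 (Zone V, w=50) → cum 308
  km 81 (Zone VI, w=30) → cum 338
  km 88 (Zone VII, w=50) → cum 388
  km 97 (Zone VIII, w=20) → cum 408
Optimal location: km 50.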